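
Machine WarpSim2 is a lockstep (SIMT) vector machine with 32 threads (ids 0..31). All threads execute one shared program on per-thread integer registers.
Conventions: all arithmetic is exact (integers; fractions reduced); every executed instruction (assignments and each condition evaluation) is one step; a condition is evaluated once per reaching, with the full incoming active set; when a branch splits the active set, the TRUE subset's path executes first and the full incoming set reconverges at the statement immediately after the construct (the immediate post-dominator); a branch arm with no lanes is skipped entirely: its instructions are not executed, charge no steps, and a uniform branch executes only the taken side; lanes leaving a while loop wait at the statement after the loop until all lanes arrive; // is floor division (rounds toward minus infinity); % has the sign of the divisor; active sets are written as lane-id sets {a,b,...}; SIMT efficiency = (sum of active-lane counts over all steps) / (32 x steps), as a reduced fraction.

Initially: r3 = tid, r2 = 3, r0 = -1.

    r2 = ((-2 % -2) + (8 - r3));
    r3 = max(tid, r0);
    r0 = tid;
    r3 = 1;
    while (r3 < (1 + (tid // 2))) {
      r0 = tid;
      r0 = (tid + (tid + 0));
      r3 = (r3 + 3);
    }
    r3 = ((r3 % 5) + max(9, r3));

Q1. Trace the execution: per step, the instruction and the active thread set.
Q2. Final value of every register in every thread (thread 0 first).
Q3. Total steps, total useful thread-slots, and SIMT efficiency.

step 0: r2 <- ((-2 % -2) + (8 - r3)) {0,1,2,3,4,5,6,7,8,9,10,11,12,13,14,15,16,17,18,19,20,21,22,23,24,25,26,27,28,29,30,31}
step 1: r3 <- max(tid, r0)           {0,1,2,3,4,5,6,7,8,9,10,11,12,13,14,15,16,17,18,19,20,21,22,23,24,25,26,27,28,29,30,31}
step 2: r0 <- tid                    {0,1,2,3,4,5,6,7,8,9,10,11,12,13,14,15,16,17,18,19,20,21,22,23,24,25,26,27,28,29,30,31}
step 3: r3 <- 1                      {0,1,2,3,4,5,6,7,8,9,10,11,12,13,14,15,16,17,18,19,20,21,22,23,24,25,26,27,28,29,30,31}
step 4: eval (r3 < (1 + (tid // 2))) {0,1,2,3,4,5,6,7,8,9,10,11,12,13,14,15,16,17,18,19,20,21,22,23,24,25,26,27,28,29,30,31}
step 5: r0 <- tid                    {2,3,4,5,6,7,8,9,10,11,12,13,14,15,16,17,18,19,20,21,22,23,24,25,26,27,28,29,30,31}
step 6: r0 <- (tid + (tid + 0))      {2,3,4,5,6,7,8,9,10,11,12,13,14,15,16,17,18,19,20,21,22,23,24,25,26,27,28,29,30,31}
step 7: r3 <- (r3 + 3)               {2,3,4,5,6,7,8,9,10,11,12,13,14,15,16,17,18,19,20,21,22,23,24,25,26,27,28,29,30,31}
step 8: eval (r3 < (1 + (tid // 2))) {2,3,4,5,6,7,8,9,10,11,12,13,14,15,16,17,18,19,20,21,22,23,24,25,26,27,28,29,30,31}
step 9: r0 <- tid                    {8,9,10,11,12,13,14,15,16,17,18,19,20,21,22,23,24,25,26,27,28,29,30,31}
step 10: r0 <- (tid + (tid + 0))      {8,9,10,11,12,13,14,15,16,17,18,19,20,21,22,23,24,25,26,27,28,29,30,31}
step 11: r3 <- (r3 + 3)               {8,9,10,11,12,13,14,15,16,17,18,19,20,21,22,23,24,25,26,27,28,29,30,31}
step 12: eval (r3 < (1 + (tid // 2))) {8,9,10,11,12,13,14,15,16,17,18,19,20,21,22,23,24,25,26,27,28,29,30,31}
step 13: r0 <- tid                    {14,15,16,17,18,19,20,21,22,23,24,25,26,27,28,29,30,31}
step 14: r0 <- (tid + (tid + 0))      {14,15,16,17,18,19,20,21,22,23,24,25,26,27,28,29,30,31}
step 15: r3 <- (r3 + 3)               {14,15,16,17,18,19,20,21,22,23,24,25,26,27,28,29,30,31}
step 16: eval (r3 < (1 + (tid // 2))) {14,15,16,17,18,19,20,21,22,23,24,25,26,27,28,29,30,31}
step 17: r0 <- tid                    {20,21,22,23,24,25,26,27,28,29,30,31}
step 18: r0 <- (tid + (tid + 0))      {20,21,22,23,24,25,26,27,28,29,30,31}
step 19: r3 <- (r3 + 3)               {20,21,22,23,24,25,26,27,28,29,30,31}
step 20: eval (r3 < (1 + (tid // 2))) {20,21,22,23,24,25,26,27,28,29,30,31}
step 21: r0 <- tid                    {26,27,28,29,30,31}
step 22: r0 <- (tid + (tid + 0))      {26,27,28,29,30,31}
step 23: r3 <- (r3 + 3)               {26,27,28,29,30,31}
step 24: eval (r3 < (1 + (tid // 2))) {26,27,28,29,30,31}
step 25: r3 <- ((r3 % 5) + max(9, r3)) {0,1,2,3,4,5,6,7,8,9,10,11,12,13,14,15,16,17,18,19,20,21,22,23,24,25,26,27,28,29,30,31}

Answer: 26 steps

r3: 10,10,13,13,13,13,13,13,11,11,11,11,11,11,10,10,10,10,10,10,16,16,16,16,16,16,17,17,17,17,17,17
r2: 8,7,6,5,4,3,2,1,0,-1,-2,-3,-4,-5,-6,-7,-8,-9,-10,-11,-12,-13,-14,-15,-16,-17,-18,-19,-20,-21,-22,-23
r0: 0,1,4,6,8,10,12,14,16,18,20,22,24,26,28,30,32,34,36,38,40,42,44,46,48,50,52,54,56,58,60,62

steps = 26; useful = 552; efficiency = 552/832 = 69/104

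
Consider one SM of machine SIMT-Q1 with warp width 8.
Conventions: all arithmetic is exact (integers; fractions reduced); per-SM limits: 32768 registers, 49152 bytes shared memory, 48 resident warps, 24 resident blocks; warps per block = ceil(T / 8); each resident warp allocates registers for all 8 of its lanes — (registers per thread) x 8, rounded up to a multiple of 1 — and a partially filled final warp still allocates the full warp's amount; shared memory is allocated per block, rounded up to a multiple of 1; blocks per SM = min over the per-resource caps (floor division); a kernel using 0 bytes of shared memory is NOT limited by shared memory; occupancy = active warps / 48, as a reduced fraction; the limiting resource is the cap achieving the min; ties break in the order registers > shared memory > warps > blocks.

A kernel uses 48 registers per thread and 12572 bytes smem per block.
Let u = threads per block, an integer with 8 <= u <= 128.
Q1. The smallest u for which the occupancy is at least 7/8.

Answer: u = 105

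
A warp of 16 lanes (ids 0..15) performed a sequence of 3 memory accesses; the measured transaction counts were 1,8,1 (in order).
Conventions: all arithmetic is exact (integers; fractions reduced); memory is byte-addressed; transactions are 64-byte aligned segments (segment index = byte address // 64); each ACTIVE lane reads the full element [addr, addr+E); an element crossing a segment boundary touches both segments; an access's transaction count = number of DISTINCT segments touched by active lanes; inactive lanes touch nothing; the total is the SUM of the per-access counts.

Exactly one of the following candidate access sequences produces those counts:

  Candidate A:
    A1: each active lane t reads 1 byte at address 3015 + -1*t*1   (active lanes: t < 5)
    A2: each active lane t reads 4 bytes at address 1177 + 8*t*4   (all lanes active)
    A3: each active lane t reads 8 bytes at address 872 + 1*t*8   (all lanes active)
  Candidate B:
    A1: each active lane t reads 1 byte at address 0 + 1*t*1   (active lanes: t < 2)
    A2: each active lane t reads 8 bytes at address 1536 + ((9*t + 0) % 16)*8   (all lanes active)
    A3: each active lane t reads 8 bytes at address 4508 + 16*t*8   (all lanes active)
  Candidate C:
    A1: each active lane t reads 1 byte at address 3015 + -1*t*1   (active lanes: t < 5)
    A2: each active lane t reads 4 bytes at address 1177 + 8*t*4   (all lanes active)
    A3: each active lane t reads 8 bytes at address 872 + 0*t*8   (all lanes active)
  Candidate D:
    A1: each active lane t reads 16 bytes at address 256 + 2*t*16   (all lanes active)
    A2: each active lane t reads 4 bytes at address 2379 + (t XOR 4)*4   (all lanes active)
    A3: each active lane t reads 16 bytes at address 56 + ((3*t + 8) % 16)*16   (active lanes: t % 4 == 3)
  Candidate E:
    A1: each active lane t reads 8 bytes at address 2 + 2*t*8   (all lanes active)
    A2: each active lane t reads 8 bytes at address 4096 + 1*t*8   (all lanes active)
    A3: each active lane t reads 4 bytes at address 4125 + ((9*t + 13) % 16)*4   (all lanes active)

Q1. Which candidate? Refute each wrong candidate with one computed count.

A: A3 gives 3 transactions, not 1
B: A2 gives 2 transactions, not 8
D: A1 gives 8 transactions, not 1
E: A1 gives 4 transactions, not 1
C: all counts match (1,8,1)

Answer: C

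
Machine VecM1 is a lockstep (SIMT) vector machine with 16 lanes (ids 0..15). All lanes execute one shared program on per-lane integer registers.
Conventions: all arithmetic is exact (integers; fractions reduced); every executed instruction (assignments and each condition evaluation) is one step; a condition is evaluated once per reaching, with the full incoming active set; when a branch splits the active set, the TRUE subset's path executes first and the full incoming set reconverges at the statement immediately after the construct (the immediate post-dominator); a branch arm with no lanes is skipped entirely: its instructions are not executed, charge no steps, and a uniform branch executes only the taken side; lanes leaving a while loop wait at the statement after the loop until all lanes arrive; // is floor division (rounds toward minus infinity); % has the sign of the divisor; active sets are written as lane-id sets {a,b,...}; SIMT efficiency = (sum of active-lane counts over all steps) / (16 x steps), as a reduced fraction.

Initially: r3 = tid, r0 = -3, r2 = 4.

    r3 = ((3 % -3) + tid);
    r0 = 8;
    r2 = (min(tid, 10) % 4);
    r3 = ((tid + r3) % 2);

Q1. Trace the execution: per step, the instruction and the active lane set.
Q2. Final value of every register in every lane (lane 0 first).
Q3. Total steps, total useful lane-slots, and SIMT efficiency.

step 0: r3 <- ((3 % -3) + tid)       {0,1,2,3,4,5,6,7,8,9,10,11,12,13,14,15}
step 1: r0 <- 8                      {0,1,2,3,4,5,6,7,8,9,10,11,12,13,14,15}
step 2: r2 <- (min(tid, 10) % 4)     {0,1,2,3,4,5,6,7,8,9,10,11,12,13,14,15}
step 3: r3 <- ((tid + r3) % 2)       {0,1,2,3,4,5,6,7,8,9,10,11,12,13,14,15}

Answer: 4 steps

r3: 0,0,0,0,0,0,0,0,0,0,0,0,0,0,0,0
r0: 8,8,8,8,8,8,8,8,8,8,8,8,8,8,8,8
r2: 0,1,2,3,0,1,2,3,0,1,2,2,2,2,2,2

steps = 4; useful = 64; efficiency = 64/64 = 1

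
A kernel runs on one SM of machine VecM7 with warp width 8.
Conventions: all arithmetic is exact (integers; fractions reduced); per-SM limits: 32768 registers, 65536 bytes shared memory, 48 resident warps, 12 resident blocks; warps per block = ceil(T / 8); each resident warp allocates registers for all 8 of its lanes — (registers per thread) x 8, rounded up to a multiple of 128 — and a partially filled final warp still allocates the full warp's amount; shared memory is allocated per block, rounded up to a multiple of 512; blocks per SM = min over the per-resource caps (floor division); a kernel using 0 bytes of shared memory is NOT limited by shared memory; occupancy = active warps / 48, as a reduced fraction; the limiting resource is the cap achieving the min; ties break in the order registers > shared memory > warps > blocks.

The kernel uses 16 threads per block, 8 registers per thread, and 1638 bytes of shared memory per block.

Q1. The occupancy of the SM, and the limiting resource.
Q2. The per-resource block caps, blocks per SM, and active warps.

Answer: occupancy 1/2, limited by blocks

registers: 128 blocks
shared memory: 32 blocks
warps: 24 blocks
blocks: 12 blocks

Answer: 12 blocks, 24 active warps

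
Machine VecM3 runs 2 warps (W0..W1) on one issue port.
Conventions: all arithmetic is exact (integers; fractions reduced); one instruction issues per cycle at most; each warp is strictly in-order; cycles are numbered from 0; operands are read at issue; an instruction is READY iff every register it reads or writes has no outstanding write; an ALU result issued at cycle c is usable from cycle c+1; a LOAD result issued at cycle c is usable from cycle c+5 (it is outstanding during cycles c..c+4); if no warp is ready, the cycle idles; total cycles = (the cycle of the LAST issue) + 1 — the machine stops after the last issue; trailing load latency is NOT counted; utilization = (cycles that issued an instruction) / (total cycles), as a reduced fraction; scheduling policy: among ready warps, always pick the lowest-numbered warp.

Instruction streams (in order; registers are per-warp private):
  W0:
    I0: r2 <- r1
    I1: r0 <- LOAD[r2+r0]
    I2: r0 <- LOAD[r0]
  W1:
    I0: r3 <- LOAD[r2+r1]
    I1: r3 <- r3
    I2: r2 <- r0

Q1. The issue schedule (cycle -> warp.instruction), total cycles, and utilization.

cycle 0: W0.I0
cycle 1: W0.I1
cycle 2: W1.I0
cycle 3: idle
cycle 4: idle
cycle 5: idle
cycle 6: W0.I2
cycle 7: W1.I1
cycle 8: W1.I2

Answer: 9 cycles, utilization 2/3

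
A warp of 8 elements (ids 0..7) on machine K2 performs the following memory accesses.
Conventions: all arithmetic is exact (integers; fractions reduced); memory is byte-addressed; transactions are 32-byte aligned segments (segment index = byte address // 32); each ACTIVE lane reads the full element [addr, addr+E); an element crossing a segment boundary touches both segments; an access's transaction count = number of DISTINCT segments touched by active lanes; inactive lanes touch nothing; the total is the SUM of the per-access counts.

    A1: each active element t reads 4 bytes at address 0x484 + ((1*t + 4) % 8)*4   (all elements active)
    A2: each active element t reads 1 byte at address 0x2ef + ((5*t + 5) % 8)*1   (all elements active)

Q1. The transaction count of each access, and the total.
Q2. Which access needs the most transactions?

A1: 2 transactions
A2: 1 transaction

Answer: 2,1; total 3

Answer: A1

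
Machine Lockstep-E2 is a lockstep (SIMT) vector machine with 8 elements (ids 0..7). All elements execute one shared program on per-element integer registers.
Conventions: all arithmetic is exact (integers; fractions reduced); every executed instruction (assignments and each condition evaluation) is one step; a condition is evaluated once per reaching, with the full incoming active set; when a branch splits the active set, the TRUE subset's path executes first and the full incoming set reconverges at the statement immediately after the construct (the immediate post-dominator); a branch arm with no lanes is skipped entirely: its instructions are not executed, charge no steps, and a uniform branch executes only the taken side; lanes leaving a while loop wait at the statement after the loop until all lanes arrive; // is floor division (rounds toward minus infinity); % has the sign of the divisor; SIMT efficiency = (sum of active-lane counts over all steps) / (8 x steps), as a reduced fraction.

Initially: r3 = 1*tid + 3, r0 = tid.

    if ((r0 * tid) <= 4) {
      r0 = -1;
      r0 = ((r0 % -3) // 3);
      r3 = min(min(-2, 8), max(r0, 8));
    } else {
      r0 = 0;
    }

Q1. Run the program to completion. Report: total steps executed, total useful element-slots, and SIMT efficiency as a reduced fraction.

Answer: 5 steps, 22 useful, 11/20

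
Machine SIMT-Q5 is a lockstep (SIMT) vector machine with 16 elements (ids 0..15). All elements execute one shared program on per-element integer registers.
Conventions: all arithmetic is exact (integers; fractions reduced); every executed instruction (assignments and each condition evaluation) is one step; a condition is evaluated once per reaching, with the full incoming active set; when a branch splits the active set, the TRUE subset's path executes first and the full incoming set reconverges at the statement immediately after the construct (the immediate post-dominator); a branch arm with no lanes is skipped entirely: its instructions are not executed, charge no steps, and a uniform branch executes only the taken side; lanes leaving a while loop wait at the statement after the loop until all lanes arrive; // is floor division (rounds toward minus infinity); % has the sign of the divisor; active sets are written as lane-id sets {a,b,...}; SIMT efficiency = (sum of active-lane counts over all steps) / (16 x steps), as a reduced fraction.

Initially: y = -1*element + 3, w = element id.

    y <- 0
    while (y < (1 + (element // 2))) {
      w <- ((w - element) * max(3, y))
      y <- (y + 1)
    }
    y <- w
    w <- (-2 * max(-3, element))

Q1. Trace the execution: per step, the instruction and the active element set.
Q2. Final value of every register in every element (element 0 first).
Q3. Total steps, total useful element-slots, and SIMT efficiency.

step 0: y <- 0                       {0,1,2,3,4,5,6,7,8,9,10,11,12,13,14,15}
step 1: eval (y < (1 + (element // 2))) {0,1,2,3,4,5,6,7,8,9,10,11,12,13,14,15}
step 2: w <- ((w - element) * max(3, y)) {0,1,2,3,4,5,6,7,8,9,10,11,12,13,14,15}
step 3: y <- (y + 1)                 {0,1,2,3,4,5,6,7,8,9,10,11,12,13,14,15}
step 4: eval (y < (1 + (element // 2))) {0,1,2,3,4,5,6,7,8,9,10,11,12,13,14,15}
step 5: w <- ((w - element) * max(3, y)) {2,3,4,5,6,7,8,9,10,11,12,13,14,15}
step 6: y <- (y + 1)                 {2,3,4,5,6,7,8,9,10,11,12,13,14,15}
step 7: eval (y < (1 + (element // 2))) {2,3,4,5,6,7,8,9,10,11,12,13,14,15}
step 8: w <- ((w - element) * max(3, y)) {4,5,6,7,8,9,10,11,12,13,14,15}
step 9: y <- (y + 1)                 {4,5,6,7,8,9,10,11,12,13,14,15}
step 10: eval (y < (1 + (element // 2))) {4,5,6,7,8,9,10,11,12,13,14,15}
step 11: w <- ((w - element) * max(3, y)) {6,7,8,9,10,11,12,13,14,15}
step 12: y <- (y + 1)                 {6,7,8,9,10,11,12,13,14,15}
step 13: eval (y < (1 + (element // 2))) {6,7,8,9,10,11,12,13,14,15}
step 14: w <- ((w - element) * max(3, y)) {8,9,10,11,12,13,14,15}
step 15: y <- (y + 1)                 {8,9,10,11,12,13,14,15}
step 16: eval (y < (1 + (element // 2))) {8,9,10,11,12,13,14,15}
step 17: w <- ((w - element) * max(3, y)) {10,11,12,13,14,15}
step 18: y <- (y + 1)                 {10,11,12,13,14,15}
step 19: eval (y < (1 + (element // 2))) {10,11,12,13,14,15}
step 20: w <- ((w - element) * max(3, y)) {12,13,14,15}
step 21: y <- (y + 1)                 {12,13,14,15}
step 22: eval (y < (1 + (element // 2))) {12,13,14,15}
step 23: w <- ((w - element) * max(3, y)) {14,15}
step 24: y <- (y + 1)                 {14,15}
step 25: eval (y < (1 + (element // 2))) {14,15}
step 26: y <- w                       {0,1,2,3,4,5,6,7,8,9,10,11,12,13,14,15}
step 27: w <- (-2 * max(-3, element)) {0,1,2,3,4,5,6,7,8,9,10,11,12,13,14,15}

Answer: 28 steps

y: 0,0,-6,-9,-48,-60,-234,-273,-1280,-1440,-8050,-8855,-58032,-62868,-474026,-507885
w: 0,-2,-4,-6,-8,-10,-12,-14,-16,-18,-20,-22,-24,-26,-28,-30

steps = 28; useful = 280; efficiency = 280/448 = 5/8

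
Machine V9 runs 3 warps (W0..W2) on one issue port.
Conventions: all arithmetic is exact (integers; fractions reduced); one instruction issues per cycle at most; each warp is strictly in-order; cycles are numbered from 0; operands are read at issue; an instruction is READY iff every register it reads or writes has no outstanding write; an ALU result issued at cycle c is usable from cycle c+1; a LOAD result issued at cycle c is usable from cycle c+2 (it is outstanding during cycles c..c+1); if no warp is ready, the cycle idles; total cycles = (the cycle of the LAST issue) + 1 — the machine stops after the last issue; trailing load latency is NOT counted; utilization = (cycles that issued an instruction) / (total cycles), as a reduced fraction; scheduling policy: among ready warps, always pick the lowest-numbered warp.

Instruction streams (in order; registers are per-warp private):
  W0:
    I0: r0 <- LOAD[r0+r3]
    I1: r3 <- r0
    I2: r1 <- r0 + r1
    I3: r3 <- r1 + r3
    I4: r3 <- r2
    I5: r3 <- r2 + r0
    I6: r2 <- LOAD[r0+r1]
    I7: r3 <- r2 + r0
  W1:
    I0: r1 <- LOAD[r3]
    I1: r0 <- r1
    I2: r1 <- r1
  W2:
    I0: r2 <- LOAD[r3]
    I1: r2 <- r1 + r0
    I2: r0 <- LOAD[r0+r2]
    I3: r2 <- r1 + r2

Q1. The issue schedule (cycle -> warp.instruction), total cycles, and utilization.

cycle 0: W0.I0
cycle 1: W1.I0
cycle 2: W0.I1
cycle 3: W0.I2
cycle 4: W0.I3
cycle 5: W0.I4
cycle 6: W0.I5
cycle 7: W0.I6
cycle 8: W1.I1
cycle 9: W0.I7
cycle 10: W1.I2
cycle 11: W2.I0
cycle 12: idle
cycle 13: W2.I1
cycle 14: W2.I2
cycle 15: W2.I3

Answer: 16 cycles, utilization 15/16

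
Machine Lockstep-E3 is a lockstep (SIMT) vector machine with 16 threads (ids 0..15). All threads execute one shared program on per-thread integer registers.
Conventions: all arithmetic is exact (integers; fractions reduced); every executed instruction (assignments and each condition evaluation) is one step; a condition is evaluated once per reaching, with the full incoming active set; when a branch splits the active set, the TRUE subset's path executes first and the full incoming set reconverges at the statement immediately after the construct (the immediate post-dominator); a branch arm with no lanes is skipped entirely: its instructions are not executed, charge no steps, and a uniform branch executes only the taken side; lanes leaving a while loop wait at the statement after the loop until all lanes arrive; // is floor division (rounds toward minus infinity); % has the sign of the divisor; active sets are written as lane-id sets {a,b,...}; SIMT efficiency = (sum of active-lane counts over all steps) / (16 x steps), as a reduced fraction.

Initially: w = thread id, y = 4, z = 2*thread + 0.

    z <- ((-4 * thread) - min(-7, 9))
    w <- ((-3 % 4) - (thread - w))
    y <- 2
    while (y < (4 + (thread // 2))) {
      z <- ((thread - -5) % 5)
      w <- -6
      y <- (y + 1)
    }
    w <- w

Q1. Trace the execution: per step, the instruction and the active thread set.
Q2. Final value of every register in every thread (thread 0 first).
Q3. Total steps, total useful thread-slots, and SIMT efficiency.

step 0: z <- ((-4 * thread) - min(-7, 9)) {0,1,2,3,4,5,6,7,8,9,10,11,12,13,14,15}
step 1: w <- ((-3 % 4) - (thread - w)) {0,1,2,3,4,5,6,7,8,9,10,11,12,13,14,15}
step 2: y <- 2                       {0,1,2,3,4,5,6,7,8,9,10,11,12,13,14,15}
step 3: eval (y < (4 + (thread // 2))) {0,1,2,3,4,5,6,7,8,9,10,11,12,13,14,15}
step 4: z <- ((thread - -5) % 5)     {0,1,2,3,4,5,6,7,8,9,10,11,12,13,14,15}
step 5: w <- -6                      {0,1,2,3,4,5,6,7,8,9,10,11,12,13,14,15}
step 6: y <- (y + 1)                 {0,1,2,3,4,5,6,7,8,9,10,11,12,13,14,15}
step 7: eval (y < (4 + (thread // 2))) {0,1,2,3,4,5,6,7,8,9,10,11,12,13,14,15}
step 8: z <- ((thread - -5) % 5)     {0,1,2,3,4,5,6,7,8,9,10,11,12,13,14,15}
step 9: w <- -6                      {0,1,2,3,4,5,6,7,8,9,10,11,12,13,14,15}
step 10: y <- (y + 1)                 {0,1,2,3,4,5,6,7,8,9,10,11,12,13,14,15}
step 11: eval (y < (4 + (thread // 2))) {0,1,2,3,4,5,6,7,8,9,10,11,12,13,14,15}
step 12: z <- ((thread - -5) % 5)     {2,3,4,5,6,7,8,9,10,11,12,13,14,15}
step 13: w <- -6                      {2,3,4,5,6,7,8,9,10,11,12,13,14,15}
step 14: y <- (y + 1)                 {2,3,4,5,6,7,8,9,10,11,12,13,14,15}
step 15: eval (y < (4 + (thread // 2))) {2,3,4,5,6,7,8,9,10,11,12,13,14,15}
step 16: z <- ((thread - -5) % 5)     {4,5,6,7,8,9,10,11,12,13,14,15}
step 17: w <- -6                      {4,5,6,7,8,9,10,11,12,13,14,15}
step 18: y <- (y + 1)                 {4,5,6,7,8,9,10,11,12,13,14,15}
step 19: eval (y < (4 + (thread // 2))) {4,5,6,7,8,9,10,11,12,13,14,15}
step 20: z <- ((thread - -5) % 5)     {6,7,8,9,10,11,12,13,14,15}
step 21: w <- -6                      {6,7,8,9,10,11,12,13,14,15}
step 22: y <- (y + 1)                 {6,7,8,9,10,11,12,13,14,15}
step 23: eval (y < (4 + (thread // 2))) {6,7,8,9,10,11,12,13,14,15}
step 24: z <- ((thread - -5) % 5)     {8,9,10,11,12,13,14,15}
step 25: w <- -6                      {8,9,10,11,12,13,14,15}
step 26: y <- (y + 1)                 {8,9,10,11,12,13,14,15}
step 27: eval (y < (4 + (thread // 2))) {8,9,10,11,12,13,14,15}
step 28: z <- ((thread - -5) % 5)     {10,11,12,13,14,15}
step 29: w <- -6                      {10,11,12,13,14,15}
step 30: y <- (y + 1)                 {10,11,12,13,14,15}
step 31: eval (y < (4 + (thread // 2))) {10,11,12,13,14,15}
step 32: z <- ((thread - -5) % 5)     {12,13,14,15}
step 33: w <- -6                      {12,13,14,15}
step 34: y <- (y + 1)                 {12,13,14,15}
step 35: eval (y < (4 + (thread // 2))) {12,13,14,15}
step 36: z <- ((thread - -5) % 5)     {14,15}
step 37: w <- -6                      {14,15}
step 38: y <- (y + 1)                 {14,15}
step 39: eval (y < (4 + (thread // 2))) {14,15}
step 40: w <- w                       {0,1,2,3,4,5,6,7,8,9,10,11,12,13,14,15}

Answer: 41 steps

w: -6,-6,-6,-6,-6,-6,-6,-6,-6,-6,-6,-6,-6,-6,-6,-6
y: 4,4,5,5,6,6,7,7,8,8,9,9,10,10,11,11
z: 0,1,2,3,4,0,1,2,3,4,0,1,2,3,4,0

steps = 41; useful = 432; efficiency = 432/656 = 27/41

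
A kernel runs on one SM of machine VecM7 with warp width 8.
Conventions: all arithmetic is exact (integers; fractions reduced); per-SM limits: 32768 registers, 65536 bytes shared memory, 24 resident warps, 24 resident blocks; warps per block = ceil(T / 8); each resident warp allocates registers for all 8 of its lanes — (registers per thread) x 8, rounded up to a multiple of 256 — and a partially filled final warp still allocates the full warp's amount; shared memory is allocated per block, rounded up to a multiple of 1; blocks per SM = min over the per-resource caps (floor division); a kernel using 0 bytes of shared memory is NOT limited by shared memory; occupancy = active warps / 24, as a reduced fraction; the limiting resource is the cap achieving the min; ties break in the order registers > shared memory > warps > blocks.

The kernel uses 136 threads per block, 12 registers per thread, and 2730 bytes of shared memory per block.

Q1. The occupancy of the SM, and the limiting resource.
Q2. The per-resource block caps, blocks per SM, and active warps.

Answer: occupancy 17/24, limited by warps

registers: 7 blocks
shared memory: 24 blocks
warps: 1 block
blocks: 24 blocks

Answer: 1 block, 17 active warps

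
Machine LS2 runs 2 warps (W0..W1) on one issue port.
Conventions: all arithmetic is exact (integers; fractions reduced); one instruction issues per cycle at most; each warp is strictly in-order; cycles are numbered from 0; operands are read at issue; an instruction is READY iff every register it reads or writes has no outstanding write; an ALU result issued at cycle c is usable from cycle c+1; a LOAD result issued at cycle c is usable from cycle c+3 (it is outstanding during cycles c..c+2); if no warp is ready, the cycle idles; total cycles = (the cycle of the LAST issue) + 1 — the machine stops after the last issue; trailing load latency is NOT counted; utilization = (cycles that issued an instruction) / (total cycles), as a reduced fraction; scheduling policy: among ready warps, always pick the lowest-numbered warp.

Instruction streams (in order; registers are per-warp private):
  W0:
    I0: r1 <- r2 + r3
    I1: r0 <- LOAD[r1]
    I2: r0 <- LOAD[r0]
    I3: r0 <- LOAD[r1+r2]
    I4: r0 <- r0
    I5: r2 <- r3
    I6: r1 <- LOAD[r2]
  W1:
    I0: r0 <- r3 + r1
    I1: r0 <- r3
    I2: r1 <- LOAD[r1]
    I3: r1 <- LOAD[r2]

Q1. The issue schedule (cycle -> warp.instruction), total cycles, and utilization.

cycle 0: W0.I0
cycle 1: W0.I1
cycle 2: W1.I0
cycle 3: W1.I1
cycle 4: W0.I2
cycle 5: W1.I2
cycle 6: idle
cycle 7: W0.I3
cycle 8: W1.I3
cycle 9: idle
cycle 10: W0.I4
cycle 11: W0.I5
cycle 12: W0.I6

Answer: 13 cycles, utilization 11/13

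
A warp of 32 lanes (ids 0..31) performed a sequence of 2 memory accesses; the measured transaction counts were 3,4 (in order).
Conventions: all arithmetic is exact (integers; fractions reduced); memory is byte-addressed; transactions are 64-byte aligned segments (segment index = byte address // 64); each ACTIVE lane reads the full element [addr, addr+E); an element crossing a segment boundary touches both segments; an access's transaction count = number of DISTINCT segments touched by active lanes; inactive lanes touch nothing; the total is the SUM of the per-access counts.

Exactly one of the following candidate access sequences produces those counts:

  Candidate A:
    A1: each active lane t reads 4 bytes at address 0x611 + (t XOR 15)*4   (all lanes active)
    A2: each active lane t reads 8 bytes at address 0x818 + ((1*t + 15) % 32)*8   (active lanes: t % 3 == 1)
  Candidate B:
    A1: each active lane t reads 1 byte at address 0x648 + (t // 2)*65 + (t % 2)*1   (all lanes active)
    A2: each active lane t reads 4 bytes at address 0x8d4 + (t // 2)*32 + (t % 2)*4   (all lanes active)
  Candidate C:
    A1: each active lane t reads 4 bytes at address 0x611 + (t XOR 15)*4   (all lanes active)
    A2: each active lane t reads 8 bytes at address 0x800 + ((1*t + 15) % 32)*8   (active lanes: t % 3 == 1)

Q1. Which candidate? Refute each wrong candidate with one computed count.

A: A2 gives 5 transactions, not 4
B: A1 gives 16 transactions, not 3
C: all counts match (3,4)

Answer: C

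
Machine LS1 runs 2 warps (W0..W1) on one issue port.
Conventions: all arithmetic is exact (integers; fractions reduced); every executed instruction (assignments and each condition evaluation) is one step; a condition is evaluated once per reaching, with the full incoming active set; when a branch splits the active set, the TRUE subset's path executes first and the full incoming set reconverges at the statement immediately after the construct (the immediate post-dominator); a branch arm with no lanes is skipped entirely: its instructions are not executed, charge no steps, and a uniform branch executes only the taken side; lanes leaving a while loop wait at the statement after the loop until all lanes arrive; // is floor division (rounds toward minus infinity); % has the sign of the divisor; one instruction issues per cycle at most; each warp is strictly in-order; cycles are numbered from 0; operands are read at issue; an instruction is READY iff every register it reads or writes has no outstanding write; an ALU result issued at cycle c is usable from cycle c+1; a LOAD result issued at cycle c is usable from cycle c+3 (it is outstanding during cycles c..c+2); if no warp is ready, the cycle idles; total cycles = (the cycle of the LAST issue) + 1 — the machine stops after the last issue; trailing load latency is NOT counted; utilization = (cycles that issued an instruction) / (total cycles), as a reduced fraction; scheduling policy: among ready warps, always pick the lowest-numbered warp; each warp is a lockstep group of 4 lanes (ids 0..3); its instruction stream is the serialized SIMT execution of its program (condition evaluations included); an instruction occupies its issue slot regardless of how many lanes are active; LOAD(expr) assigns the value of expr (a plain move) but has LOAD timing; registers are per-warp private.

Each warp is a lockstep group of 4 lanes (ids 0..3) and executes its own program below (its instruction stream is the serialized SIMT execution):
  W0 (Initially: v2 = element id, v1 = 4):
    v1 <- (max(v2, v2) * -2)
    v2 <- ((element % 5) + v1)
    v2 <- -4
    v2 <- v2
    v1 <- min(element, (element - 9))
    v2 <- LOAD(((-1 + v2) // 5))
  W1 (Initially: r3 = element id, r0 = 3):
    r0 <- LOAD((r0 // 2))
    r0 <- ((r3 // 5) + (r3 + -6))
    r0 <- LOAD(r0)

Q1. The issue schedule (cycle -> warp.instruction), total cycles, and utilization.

cycle 0: W0.I0
cycle 1: W0.I1
cycle 2: W0.I2
cycle 3: W0.I3
cycle 4: W0.I4
cycle 5: W0.I5
cycle 6: W1.I0
cycle 7: idle
cycle 8: idle
cycle 9: W1.I1
cycle 10: W1.I2

Answer: 11 cycles, utilization 9/11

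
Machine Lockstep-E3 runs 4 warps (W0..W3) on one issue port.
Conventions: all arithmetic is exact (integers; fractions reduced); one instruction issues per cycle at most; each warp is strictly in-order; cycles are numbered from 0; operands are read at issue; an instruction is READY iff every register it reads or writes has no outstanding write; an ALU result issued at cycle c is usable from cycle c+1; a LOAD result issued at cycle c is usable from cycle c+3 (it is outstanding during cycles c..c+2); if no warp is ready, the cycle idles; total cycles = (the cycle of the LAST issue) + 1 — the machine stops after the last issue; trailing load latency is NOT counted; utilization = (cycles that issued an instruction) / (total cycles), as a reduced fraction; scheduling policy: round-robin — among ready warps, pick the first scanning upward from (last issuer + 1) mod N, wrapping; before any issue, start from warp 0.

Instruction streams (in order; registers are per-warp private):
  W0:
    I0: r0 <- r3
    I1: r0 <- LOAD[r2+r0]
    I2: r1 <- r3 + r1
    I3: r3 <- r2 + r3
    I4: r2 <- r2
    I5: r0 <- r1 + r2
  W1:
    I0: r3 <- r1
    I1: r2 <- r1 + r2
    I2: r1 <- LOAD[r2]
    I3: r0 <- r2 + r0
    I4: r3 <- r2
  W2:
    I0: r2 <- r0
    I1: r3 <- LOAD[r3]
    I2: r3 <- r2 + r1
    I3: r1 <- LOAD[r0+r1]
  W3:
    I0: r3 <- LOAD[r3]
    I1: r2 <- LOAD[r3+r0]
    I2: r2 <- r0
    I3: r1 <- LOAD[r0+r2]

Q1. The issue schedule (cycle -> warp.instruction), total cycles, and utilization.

cycle 0: W0.I0
cycle 1: W1.I0
cycle 2: W2.I0
cycle 3: W3.I0
cycle 4: W0.I1
cycle 5: W1.I1
cycle 6: W2.I1
cycle 7: W3.I1
cycle 8: W0.I2
cycle 9: W1.I2
cycle 10: W2.I2
cycle 11: W3.I2
cycle 12: W0.I3
cycle 13: W1.I3
cycle 14: W2.I3
cycle 15: W3.I3
cycle 16: W0.I4
cycle 17: W1.I4
cycle 18: W0.I5

Answer: 19 cycles, utilization 1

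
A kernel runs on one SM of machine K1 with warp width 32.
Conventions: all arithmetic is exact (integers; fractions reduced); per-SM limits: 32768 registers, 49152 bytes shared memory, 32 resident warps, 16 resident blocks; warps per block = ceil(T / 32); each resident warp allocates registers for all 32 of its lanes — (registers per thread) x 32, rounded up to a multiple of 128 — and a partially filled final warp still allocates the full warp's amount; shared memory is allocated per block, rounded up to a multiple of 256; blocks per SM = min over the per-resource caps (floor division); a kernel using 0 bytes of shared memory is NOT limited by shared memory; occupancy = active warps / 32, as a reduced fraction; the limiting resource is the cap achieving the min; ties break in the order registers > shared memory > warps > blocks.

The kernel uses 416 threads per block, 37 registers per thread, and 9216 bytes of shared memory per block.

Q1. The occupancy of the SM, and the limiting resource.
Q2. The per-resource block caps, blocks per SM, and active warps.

Answer: occupancy 13/32, limited by registers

registers: 1 block
shared memory: 5 blocks
warps: 2 blocks
blocks: 16 blocks

Answer: 1 block, 13 active warps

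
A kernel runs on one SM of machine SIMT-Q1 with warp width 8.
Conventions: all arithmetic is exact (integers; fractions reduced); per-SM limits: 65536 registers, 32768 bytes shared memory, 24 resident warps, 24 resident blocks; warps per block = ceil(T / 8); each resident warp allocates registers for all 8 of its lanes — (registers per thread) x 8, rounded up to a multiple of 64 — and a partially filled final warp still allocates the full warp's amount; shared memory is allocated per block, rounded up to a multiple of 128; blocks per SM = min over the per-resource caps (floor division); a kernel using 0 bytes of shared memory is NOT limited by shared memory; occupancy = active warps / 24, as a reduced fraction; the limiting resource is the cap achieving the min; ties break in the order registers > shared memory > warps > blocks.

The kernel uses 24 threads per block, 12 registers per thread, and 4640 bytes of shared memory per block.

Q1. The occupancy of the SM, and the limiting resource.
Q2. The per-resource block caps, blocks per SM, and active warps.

Answer: occupancy 3/4, limited by shared memory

registers: 170 blocks
shared memory: 6 blocks
warps: 8 blocks
blocks: 24 blocks

Answer: 6 blocks, 18 active warps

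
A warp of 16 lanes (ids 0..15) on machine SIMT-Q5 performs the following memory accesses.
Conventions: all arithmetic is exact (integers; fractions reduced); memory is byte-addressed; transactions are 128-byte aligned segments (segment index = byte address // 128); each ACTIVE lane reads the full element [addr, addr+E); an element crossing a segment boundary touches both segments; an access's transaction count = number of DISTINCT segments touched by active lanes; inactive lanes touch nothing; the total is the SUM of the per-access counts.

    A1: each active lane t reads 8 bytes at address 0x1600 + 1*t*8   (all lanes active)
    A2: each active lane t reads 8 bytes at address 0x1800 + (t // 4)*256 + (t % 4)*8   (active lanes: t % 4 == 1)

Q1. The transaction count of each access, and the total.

A1: 1 transaction
A2: 4 transactions

Answer: 1,4; total 5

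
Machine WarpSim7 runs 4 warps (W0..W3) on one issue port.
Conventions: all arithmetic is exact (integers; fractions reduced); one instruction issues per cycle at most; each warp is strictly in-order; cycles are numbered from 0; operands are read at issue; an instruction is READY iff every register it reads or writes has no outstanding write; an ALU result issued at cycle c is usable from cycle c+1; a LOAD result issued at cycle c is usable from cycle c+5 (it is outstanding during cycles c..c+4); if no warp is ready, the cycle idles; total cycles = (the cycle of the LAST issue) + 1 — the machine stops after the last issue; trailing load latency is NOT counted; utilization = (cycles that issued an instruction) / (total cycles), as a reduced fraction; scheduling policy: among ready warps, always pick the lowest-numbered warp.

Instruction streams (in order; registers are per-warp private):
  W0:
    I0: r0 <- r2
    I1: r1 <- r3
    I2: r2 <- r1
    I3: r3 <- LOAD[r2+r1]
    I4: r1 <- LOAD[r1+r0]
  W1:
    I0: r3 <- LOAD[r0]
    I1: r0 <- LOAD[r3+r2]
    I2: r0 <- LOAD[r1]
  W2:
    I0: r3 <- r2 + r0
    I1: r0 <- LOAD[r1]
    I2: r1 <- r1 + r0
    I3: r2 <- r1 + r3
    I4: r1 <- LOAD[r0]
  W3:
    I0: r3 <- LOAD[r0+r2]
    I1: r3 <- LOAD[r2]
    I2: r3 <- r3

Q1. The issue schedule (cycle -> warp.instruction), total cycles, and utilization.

cycle 0: W0.I0
cycle 1: W0.I1
cycle 2: W0.I2
cycle 3: W0.I3
cycle 4: W0.I4
cycle 5: W1.I0
cycle 6: W2.I0
cycle 7: W2.I1
cycle 8: W3.I0
cycle 9: idle
cycle 10: W1.I1
cycle 11: idle
cycle 12: W2.I2
cycle 13: W2.I3
cycle 14: W2.I4
cycle 15: W1.I2
cycle 16: W3.I1
cycle 17: idle
cycle 18: idle
cycle 19: idle
cycle 20: idle
cycle 21: W3.I2

Answer: 22 cycles, utilization 8/11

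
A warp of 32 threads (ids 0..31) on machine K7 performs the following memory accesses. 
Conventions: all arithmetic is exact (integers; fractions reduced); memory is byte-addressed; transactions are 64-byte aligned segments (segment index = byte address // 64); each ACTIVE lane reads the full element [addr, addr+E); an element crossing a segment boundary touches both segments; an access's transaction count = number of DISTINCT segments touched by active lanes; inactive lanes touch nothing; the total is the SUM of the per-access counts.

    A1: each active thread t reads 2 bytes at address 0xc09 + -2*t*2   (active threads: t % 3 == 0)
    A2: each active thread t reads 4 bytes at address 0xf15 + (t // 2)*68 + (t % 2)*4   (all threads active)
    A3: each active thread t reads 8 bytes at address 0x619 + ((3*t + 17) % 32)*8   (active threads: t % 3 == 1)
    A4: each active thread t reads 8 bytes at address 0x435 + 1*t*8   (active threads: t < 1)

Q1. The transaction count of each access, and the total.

A1: 3 transactions
A2: 17 transactions
A3: 5 transactions
A4: 1 transaction

Answer: 3,17,5,1; total 26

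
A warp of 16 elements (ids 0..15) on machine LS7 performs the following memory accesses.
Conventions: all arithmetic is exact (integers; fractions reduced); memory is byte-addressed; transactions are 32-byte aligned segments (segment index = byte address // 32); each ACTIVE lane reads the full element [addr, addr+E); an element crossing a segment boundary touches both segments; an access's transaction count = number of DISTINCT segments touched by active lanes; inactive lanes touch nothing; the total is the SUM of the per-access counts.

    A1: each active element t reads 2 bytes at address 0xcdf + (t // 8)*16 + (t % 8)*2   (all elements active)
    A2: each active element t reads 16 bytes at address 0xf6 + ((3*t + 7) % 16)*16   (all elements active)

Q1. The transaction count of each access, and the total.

A1: 2 transactions
A2: 9 transactions

Answer: 2,9; total 11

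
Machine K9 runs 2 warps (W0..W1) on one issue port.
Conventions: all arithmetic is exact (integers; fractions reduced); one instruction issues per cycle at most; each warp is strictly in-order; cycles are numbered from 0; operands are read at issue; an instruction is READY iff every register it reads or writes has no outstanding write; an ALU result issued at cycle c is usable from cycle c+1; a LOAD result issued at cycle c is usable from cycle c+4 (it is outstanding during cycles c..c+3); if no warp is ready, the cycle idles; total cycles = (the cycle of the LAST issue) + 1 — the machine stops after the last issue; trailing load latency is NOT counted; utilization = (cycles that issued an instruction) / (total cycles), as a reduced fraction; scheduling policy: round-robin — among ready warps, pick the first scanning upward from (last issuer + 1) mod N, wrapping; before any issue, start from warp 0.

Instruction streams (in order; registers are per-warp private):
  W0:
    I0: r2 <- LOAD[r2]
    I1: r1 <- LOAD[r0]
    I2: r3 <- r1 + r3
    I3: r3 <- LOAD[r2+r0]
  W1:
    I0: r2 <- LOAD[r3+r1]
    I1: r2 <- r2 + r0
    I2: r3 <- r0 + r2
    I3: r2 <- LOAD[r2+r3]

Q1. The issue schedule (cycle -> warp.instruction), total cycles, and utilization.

cycle 0: W0.I0
cycle 1: W1.I0
cycle 2: W0.I1
cycle 3: idle
cycle 4: idle
cycle 5: W1.I1
cycle 6: W0.I2
cycle 7: W1.I2
cycle 8: W0.I3
cycle 9: W1.I3

Answer: 10 cycles, utilization 4/5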